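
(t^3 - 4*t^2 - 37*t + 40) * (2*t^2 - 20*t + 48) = 2*t^5 - 28*t^4 + 54*t^3 + 628*t^2 - 2576*t + 1920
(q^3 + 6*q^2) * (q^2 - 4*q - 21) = q^5 + 2*q^4 - 45*q^3 - 126*q^2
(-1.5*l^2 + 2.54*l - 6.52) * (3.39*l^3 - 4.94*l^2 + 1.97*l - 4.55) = -5.085*l^5 + 16.0206*l^4 - 37.6054*l^3 + 44.0376*l^2 - 24.4014*l + 29.666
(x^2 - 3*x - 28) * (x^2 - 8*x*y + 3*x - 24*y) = x^4 - 8*x^3*y - 37*x^2 + 296*x*y - 84*x + 672*y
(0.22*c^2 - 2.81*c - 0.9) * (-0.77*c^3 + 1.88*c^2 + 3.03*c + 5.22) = -0.1694*c^5 + 2.5773*c^4 - 3.9232*c^3 - 9.0579*c^2 - 17.3952*c - 4.698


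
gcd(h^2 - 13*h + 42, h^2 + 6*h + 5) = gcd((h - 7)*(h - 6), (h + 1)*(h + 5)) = 1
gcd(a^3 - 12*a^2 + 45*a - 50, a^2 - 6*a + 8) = a - 2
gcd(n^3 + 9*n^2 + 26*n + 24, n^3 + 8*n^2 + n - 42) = n + 3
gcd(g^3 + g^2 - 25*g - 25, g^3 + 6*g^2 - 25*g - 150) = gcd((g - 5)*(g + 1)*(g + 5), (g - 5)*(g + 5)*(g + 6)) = g^2 - 25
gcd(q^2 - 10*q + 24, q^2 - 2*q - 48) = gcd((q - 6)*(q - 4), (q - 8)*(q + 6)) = 1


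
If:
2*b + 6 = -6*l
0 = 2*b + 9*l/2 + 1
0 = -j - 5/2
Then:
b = 7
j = -5/2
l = -10/3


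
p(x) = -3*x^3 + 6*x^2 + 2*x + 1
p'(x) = -9*x^2 + 12*x + 2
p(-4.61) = 413.21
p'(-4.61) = -244.59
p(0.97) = 5.85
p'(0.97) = 5.17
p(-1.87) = 37.86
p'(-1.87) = -51.91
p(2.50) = -3.38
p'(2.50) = -24.25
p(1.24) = 6.99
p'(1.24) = 3.04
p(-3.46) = 190.17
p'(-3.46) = -147.26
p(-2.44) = 75.42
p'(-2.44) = -80.86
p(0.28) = 1.96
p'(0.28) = 4.65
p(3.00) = -20.00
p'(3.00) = -43.00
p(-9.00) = 2656.00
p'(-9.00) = -835.00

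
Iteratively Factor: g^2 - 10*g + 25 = (g - 5)*(g - 5)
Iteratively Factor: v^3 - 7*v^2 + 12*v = (v)*(v^2 - 7*v + 12) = v*(v - 4)*(v - 3)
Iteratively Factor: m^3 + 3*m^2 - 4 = (m + 2)*(m^2 + m - 2) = (m - 1)*(m + 2)*(m + 2)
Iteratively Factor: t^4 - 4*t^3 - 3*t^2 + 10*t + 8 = (t + 1)*(t^3 - 5*t^2 + 2*t + 8) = (t - 4)*(t + 1)*(t^2 - t - 2) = (t - 4)*(t - 2)*(t + 1)*(t + 1)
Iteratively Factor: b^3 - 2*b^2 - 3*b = (b + 1)*(b^2 - 3*b) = (b - 3)*(b + 1)*(b)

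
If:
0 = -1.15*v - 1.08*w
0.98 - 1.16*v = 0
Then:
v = 0.84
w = -0.90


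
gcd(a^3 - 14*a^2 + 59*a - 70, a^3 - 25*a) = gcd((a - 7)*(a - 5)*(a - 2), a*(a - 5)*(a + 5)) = a - 5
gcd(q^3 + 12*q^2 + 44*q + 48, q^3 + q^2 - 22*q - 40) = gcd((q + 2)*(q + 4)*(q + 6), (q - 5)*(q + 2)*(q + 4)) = q^2 + 6*q + 8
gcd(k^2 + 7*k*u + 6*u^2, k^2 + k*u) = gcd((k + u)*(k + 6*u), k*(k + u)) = k + u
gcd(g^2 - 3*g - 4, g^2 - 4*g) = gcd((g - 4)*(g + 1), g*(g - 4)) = g - 4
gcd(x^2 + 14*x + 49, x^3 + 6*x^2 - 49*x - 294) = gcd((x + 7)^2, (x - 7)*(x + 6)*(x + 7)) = x + 7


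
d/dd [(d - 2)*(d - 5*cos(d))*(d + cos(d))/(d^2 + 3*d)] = (d*(d + 3)*((2 - d)*(d - 5*cos(d))*(sin(d) - 1) + (d - 2)*(d + cos(d))*(5*sin(d) + 1) + (d - 5*cos(d))*(d + cos(d))) - (d - 2)*(d - 5*cos(d))*(d + cos(d))*(2*d + 3))/(d^2*(d + 3)^2)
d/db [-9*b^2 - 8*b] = -18*b - 8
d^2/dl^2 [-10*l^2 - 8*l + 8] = -20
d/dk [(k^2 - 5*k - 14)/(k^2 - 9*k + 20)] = 2*(-2*k^2 + 34*k - 113)/(k^4 - 18*k^3 + 121*k^2 - 360*k + 400)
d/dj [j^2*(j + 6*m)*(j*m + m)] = j*m*(4*j^2 + 18*j*m + 3*j + 12*m)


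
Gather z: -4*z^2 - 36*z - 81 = -4*z^2 - 36*z - 81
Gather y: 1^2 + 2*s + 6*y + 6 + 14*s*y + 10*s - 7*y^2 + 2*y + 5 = 12*s - 7*y^2 + y*(14*s + 8) + 12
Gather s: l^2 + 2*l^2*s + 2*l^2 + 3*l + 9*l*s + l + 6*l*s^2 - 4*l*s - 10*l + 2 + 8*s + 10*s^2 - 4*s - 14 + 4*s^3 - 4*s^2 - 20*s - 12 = 3*l^2 - 6*l + 4*s^3 + s^2*(6*l + 6) + s*(2*l^2 + 5*l - 16) - 24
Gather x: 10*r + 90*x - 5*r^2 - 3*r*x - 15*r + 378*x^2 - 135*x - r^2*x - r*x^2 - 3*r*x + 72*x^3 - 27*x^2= -5*r^2 - 5*r + 72*x^3 + x^2*(351 - r) + x*(-r^2 - 6*r - 45)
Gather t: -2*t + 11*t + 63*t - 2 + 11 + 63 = 72*t + 72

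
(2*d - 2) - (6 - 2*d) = 4*d - 8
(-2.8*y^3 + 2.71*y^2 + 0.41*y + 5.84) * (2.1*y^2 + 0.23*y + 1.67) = -5.88*y^5 + 5.047*y^4 - 3.1917*y^3 + 16.884*y^2 + 2.0279*y + 9.7528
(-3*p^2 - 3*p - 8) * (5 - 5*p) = 15*p^3 + 25*p - 40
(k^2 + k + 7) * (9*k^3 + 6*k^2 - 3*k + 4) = 9*k^5 + 15*k^4 + 66*k^3 + 43*k^2 - 17*k + 28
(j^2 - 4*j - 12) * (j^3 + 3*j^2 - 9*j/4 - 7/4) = j^5 - j^4 - 105*j^3/4 - 115*j^2/4 + 34*j + 21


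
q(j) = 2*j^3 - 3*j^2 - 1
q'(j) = 6*j^2 - 6*j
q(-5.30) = -383.02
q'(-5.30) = 200.34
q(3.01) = 26.36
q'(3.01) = 36.30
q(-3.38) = -112.50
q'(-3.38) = 88.83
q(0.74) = -1.83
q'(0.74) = -1.15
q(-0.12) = -1.05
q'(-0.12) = 0.81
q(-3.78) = -151.89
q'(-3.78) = 108.41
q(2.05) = 3.62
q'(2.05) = 12.92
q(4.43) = 114.00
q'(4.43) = 91.17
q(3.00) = 26.00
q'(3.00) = 36.00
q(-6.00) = -541.00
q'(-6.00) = 252.00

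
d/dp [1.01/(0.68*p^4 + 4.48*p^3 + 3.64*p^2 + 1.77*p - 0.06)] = (-2.7472*p^3 - 13.5744*p^2 - 7.3528*p - 1.7877)/(0.68*p^4 + 4.48*p^3 + 3.64*p^2 + 1.77*p - 0.06)^2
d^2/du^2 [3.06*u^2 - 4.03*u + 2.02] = 6.12000000000000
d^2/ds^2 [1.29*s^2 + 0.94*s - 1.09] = 2.58000000000000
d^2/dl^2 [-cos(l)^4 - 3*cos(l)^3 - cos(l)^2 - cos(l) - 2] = 13*cos(l)/4 + 4*cos(2*l)^2 + 4*cos(2*l) + 27*cos(3*l)/4 - 2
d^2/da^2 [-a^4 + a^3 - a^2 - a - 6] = -12*a^2 + 6*a - 2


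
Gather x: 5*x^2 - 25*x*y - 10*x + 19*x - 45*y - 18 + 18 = 5*x^2 + x*(9 - 25*y) - 45*y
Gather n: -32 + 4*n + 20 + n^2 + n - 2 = n^2 + 5*n - 14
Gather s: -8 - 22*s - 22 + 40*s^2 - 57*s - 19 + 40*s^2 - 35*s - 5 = 80*s^2 - 114*s - 54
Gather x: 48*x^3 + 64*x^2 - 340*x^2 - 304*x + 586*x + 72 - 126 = 48*x^3 - 276*x^2 + 282*x - 54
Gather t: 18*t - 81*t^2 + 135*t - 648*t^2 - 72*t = -729*t^2 + 81*t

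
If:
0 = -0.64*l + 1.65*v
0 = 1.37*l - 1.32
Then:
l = 0.96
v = 0.37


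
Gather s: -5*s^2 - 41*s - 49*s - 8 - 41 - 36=-5*s^2 - 90*s - 85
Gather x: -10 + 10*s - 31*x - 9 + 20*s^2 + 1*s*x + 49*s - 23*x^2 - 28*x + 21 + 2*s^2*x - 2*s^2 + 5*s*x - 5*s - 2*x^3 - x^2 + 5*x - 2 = 18*s^2 + 54*s - 2*x^3 - 24*x^2 + x*(2*s^2 + 6*s - 54)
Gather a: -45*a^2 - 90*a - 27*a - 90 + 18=-45*a^2 - 117*a - 72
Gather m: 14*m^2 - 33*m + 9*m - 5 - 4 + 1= 14*m^2 - 24*m - 8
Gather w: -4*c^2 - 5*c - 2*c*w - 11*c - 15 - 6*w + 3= -4*c^2 - 16*c + w*(-2*c - 6) - 12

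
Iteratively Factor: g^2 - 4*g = (g - 4)*(g)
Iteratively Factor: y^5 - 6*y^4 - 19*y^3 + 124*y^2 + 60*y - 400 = (y - 2)*(y^4 - 4*y^3 - 27*y^2 + 70*y + 200) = (y - 5)*(y - 2)*(y^3 + y^2 - 22*y - 40) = (y - 5)^2*(y - 2)*(y^2 + 6*y + 8) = (y - 5)^2*(y - 2)*(y + 4)*(y + 2)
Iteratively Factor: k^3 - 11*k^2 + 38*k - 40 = (k - 4)*(k^2 - 7*k + 10) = (k - 4)*(k - 2)*(k - 5)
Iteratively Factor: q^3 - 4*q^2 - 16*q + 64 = (q + 4)*(q^2 - 8*q + 16) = (q - 4)*(q + 4)*(q - 4)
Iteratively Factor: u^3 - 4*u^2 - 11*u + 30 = (u - 2)*(u^2 - 2*u - 15) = (u - 5)*(u - 2)*(u + 3)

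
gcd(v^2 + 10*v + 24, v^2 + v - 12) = v + 4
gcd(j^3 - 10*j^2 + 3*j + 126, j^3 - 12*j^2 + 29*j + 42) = j^2 - 13*j + 42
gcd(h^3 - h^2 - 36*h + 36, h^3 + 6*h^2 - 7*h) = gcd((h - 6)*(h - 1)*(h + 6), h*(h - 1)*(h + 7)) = h - 1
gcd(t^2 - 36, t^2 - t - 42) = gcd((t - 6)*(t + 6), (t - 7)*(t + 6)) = t + 6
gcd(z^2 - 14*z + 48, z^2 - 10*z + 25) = 1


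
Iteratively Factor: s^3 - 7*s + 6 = (s - 2)*(s^2 + 2*s - 3) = (s - 2)*(s + 3)*(s - 1)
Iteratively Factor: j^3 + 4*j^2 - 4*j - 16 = (j - 2)*(j^2 + 6*j + 8) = (j - 2)*(j + 4)*(j + 2)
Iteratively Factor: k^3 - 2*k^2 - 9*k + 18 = (k + 3)*(k^2 - 5*k + 6) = (k - 2)*(k + 3)*(k - 3)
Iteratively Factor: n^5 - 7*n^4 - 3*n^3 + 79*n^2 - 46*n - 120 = (n - 4)*(n^4 - 3*n^3 - 15*n^2 + 19*n + 30) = (n - 4)*(n - 2)*(n^3 - n^2 - 17*n - 15) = (n - 4)*(n - 2)*(n + 3)*(n^2 - 4*n - 5) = (n - 4)*(n - 2)*(n + 1)*(n + 3)*(n - 5)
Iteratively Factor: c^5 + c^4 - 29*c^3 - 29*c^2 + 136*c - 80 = (c - 1)*(c^4 + 2*c^3 - 27*c^2 - 56*c + 80) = (c - 1)^2*(c^3 + 3*c^2 - 24*c - 80) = (c - 5)*(c - 1)^2*(c^2 + 8*c + 16) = (c - 5)*(c - 1)^2*(c + 4)*(c + 4)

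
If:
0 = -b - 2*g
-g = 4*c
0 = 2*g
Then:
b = 0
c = 0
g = 0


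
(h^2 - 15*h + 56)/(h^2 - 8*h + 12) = (h^2 - 15*h + 56)/(h^2 - 8*h + 12)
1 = 1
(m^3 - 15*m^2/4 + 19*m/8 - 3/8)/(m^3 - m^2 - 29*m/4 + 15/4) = (4*m - 1)/(2*(2*m + 5))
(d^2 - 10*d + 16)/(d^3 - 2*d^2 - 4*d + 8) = (d - 8)/(d^2 - 4)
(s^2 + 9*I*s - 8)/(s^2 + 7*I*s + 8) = (s + I)/(s - I)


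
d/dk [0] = 0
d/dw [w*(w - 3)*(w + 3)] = 3*w^2 - 9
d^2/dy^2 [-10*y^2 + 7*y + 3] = -20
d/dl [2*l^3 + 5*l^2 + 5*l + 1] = 6*l^2 + 10*l + 5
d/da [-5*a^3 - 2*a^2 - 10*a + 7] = -15*a^2 - 4*a - 10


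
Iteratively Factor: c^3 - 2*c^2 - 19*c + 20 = (c - 5)*(c^2 + 3*c - 4) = (c - 5)*(c + 4)*(c - 1)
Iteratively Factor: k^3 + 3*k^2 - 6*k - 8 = (k + 1)*(k^2 + 2*k - 8) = (k - 2)*(k + 1)*(k + 4)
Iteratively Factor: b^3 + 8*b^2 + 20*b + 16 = (b + 2)*(b^2 + 6*b + 8) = (b + 2)*(b + 4)*(b + 2)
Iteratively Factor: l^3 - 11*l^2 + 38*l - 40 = (l - 5)*(l^2 - 6*l + 8) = (l - 5)*(l - 2)*(l - 4)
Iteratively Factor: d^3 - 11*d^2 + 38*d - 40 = (d - 2)*(d^2 - 9*d + 20) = (d - 5)*(d - 2)*(d - 4)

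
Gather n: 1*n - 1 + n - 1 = 2*n - 2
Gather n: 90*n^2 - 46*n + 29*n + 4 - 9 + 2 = 90*n^2 - 17*n - 3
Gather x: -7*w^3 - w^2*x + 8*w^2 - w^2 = -7*w^3 - w^2*x + 7*w^2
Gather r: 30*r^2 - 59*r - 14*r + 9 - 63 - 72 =30*r^2 - 73*r - 126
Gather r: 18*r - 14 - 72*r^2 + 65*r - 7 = -72*r^2 + 83*r - 21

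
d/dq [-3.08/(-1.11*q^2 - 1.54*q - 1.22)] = (-6.8376*q - 4.7432)/(1.11*q^2 + 1.54*q + 1.22)^2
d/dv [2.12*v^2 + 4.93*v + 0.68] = 4.24*v + 4.93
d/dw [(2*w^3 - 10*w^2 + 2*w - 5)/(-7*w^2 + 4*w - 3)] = 2*(-7*w^4 + 8*w^3 - 22*w^2 - 5*w + 7)/(49*w^4 - 56*w^3 + 58*w^2 - 24*w + 9)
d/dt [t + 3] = 1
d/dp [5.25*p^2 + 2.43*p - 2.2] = 10.5*p + 2.43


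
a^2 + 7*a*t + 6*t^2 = (a + t)*(a + 6*t)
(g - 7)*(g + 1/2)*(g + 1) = g^3 - 11*g^2/2 - 10*g - 7/2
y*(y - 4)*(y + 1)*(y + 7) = y^4 + 4*y^3 - 25*y^2 - 28*y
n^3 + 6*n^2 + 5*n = n*(n + 1)*(n + 5)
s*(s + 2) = s^2 + 2*s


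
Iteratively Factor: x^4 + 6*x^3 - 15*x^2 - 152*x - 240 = (x + 3)*(x^3 + 3*x^2 - 24*x - 80) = (x + 3)*(x + 4)*(x^2 - x - 20) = (x - 5)*(x + 3)*(x + 4)*(x + 4)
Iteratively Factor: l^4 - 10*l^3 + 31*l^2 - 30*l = (l - 3)*(l^3 - 7*l^2 + 10*l) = l*(l - 3)*(l^2 - 7*l + 10) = l*(l - 3)*(l - 2)*(l - 5)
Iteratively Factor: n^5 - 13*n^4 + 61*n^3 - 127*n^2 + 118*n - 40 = (n - 5)*(n^4 - 8*n^3 + 21*n^2 - 22*n + 8) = (n - 5)*(n - 4)*(n^3 - 4*n^2 + 5*n - 2) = (n - 5)*(n - 4)*(n - 2)*(n^2 - 2*n + 1) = (n - 5)*(n - 4)*(n - 2)*(n - 1)*(n - 1)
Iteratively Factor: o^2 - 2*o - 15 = (o + 3)*(o - 5)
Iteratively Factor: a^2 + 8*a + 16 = (a + 4)*(a + 4)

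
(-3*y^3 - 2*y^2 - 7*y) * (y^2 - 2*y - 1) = -3*y^5 + 4*y^4 + 16*y^2 + 7*y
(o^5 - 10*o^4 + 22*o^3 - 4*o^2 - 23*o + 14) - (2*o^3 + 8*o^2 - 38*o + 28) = o^5 - 10*o^4 + 20*o^3 - 12*o^2 + 15*o - 14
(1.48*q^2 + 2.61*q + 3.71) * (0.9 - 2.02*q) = -2.9896*q^3 - 3.9402*q^2 - 5.1452*q + 3.339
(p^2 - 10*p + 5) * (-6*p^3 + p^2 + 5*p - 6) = -6*p^5 + 61*p^4 - 35*p^3 - 51*p^2 + 85*p - 30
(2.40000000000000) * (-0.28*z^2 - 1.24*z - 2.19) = -0.672*z^2 - 2.976*z - 5.256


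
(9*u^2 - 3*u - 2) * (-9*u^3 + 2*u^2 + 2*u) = -81*u^5 + 45*u^4 + 30*u^3 - 10*u^2 - 4*u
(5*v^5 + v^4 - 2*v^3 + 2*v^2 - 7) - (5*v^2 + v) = 5*v^5 + v^4 - 2*v^3 - 3*v^2 - v - 7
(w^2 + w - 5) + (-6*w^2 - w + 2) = -5*w^2 - 3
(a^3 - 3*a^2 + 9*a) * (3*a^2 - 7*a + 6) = 3*a^5 - 16*a^4 + 54*a^3 - 81*a^2 + 54*a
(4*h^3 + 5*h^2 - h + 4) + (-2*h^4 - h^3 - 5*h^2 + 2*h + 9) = -2*h^4 + 3*h^3 + h + 13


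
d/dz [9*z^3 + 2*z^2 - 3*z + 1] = 27*z^2 + 4*z - 3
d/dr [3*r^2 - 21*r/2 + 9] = 6*r - 21/2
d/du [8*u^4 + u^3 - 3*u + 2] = 32*u^3 + 3*u^2 - 3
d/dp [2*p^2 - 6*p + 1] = 4*p - 6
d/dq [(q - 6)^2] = 2*q - 12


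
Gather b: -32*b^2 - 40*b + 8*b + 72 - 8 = -32*b^2 - 32*b + 64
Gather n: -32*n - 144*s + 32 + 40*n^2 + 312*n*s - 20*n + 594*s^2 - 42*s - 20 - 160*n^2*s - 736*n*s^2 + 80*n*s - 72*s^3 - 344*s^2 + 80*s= n^2*(40 - 160*s) + n*(-736*s^2 + 392*s - 52) - 72*s^3 + 250*s^2 - 106*s + 12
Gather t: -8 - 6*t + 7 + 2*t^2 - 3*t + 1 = 2*t^2 - 9*t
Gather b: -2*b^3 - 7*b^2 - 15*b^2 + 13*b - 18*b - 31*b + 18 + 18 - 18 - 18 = -2*b^3 - 22*b^2 - 36*b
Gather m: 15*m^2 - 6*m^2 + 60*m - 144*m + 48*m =9*m^2 - 36*m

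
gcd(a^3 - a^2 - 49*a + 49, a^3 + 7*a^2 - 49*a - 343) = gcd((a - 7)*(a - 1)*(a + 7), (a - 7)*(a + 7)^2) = a^2 - 49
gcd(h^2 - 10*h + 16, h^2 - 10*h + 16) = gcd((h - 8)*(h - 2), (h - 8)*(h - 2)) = h^2 - 10*h + 16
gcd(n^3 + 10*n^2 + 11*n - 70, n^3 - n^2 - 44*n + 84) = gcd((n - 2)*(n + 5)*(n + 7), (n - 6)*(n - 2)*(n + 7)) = n^2 + 5*n - 14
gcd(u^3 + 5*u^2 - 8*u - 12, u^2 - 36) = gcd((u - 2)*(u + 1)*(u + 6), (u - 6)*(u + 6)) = u + 6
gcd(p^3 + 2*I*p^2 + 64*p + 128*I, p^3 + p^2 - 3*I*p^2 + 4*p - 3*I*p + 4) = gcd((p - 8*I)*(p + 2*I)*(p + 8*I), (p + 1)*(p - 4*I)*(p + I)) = 1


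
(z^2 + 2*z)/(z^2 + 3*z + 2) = z/(z + 1)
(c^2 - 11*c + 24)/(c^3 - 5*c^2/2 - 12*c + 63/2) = 2*(c - 8)/(2*c^2 + c - 21)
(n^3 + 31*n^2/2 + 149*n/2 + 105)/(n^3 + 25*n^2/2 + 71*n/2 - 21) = (2*n + 5)/(2*n - 1)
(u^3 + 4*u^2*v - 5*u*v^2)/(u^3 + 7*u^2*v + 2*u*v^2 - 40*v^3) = u*(u - v)/(u^2 + 2*u*v - 8*v^2)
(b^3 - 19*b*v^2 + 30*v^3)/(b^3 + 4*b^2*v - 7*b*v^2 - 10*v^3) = (b - 3*v)/(b + v)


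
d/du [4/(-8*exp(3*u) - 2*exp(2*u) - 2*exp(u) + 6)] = (24*exp(2*u) + 4*exp(u) + 2)*exp(u)/(4*exp(3*u) + exp(2*u) + exp(u) - 3)^2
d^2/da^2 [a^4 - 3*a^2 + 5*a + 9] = 12*a^2 - 6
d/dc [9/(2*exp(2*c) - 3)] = -36*exp(2*c)/(2*exp(2*c) - 3)^2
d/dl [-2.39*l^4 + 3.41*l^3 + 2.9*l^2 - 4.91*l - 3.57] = -9.56*l^3 + 10.23*l^2 + 5.8*l - 4.91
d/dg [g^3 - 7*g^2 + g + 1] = 3*g^2 - 14*g + 1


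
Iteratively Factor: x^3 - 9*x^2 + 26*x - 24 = (x - 4)*(x^2 - 5*x + 6) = (x - 4)*(x - 2)*(x - 3)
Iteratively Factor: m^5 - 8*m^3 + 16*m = (m + 2)*(m^4 - 2*m^3 - 4*m^2 + 8*m) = m*(m + 2)*(m^3 - 2*m^2 - 4*m + 8) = m*(m + 2)^2*(m^2 - 4*m + 4) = m*(m - 2)*(m + 2)^2*(m - 2)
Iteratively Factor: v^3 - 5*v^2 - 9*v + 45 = (v - 5)*(v^2 - 9) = (v - 5)*(v + 3)*(v - 3)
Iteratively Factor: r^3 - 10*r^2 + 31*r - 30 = (r - 5)*(r^2 - 5*r + 6) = (r - 5)*(r - 2)*(r - 3)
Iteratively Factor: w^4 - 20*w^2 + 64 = (w - 2)*(w^3 + 2*w^2 - 16*w - 32) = (w - 4)*(w - 2)*(w^2 + 6*w + 8) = (w - 4)*(w - 2)*(w + 2)*(w + 4)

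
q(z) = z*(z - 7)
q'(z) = 2*z - 7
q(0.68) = -4.30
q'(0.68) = -5.64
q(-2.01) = 18.11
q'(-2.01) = -11.02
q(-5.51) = 68.93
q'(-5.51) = -18.02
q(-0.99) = 7.91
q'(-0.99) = -8.98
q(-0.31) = 2.27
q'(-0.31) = -7.62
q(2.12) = -10.35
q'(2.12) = -2.76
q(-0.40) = 2.96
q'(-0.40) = -7.80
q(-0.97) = 7.73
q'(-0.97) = -8.94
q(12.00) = 60.00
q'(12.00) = 17.00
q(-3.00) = 30.00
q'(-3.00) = -13.00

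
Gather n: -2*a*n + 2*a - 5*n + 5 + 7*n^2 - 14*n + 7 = 2*a + 7*n^2 + n*(-2*a - 19) + 12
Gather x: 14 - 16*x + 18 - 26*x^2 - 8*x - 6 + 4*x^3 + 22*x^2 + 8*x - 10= 4*x^3 - 4*x^2 - 16*x + 16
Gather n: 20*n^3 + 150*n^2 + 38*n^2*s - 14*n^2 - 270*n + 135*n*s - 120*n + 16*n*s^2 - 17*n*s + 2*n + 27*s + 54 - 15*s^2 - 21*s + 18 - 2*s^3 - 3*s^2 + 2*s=20*n^3 + n^2*(38*s + 136) + n*(16*s^2 + 118*s - 388) - 2*s^3 - 18*s^2 + 8*s + 72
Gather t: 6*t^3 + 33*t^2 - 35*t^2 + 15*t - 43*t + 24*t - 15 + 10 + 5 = 6*t^3 - 2*t^2 - 4*t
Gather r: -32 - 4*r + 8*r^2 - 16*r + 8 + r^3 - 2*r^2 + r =r^3 + 6*r^2 - 19*r - 24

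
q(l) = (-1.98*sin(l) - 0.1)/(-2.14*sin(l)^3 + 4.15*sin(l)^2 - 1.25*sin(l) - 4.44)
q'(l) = (-1.98*sin(l) - 0.1)*(6.42*sin(l)^2*cos(l) - 8.3*sin(l)*cos(l) + 1.25*cos(l))/(-2.14*sin(l)^3 + 4.15*sin(l)^2 - 1.25*sin(l) - 4.44)^2 - 1.98*cos(l)/(-2.14*sin(l)^3 + 4.15*sin(l)^2 - 1.25*sin(l) - 4.44) = (-8.4744*sin(l)^3 + 7.575*sin(l)^2 + 0.83*sin(l) + 8.6662)*cos(l)/(4.5796*sin(l)^6 - 17.762*sin(l)^5 + 22.5725*sin(l)^4 + 8.6282*sin(l)^3 - 35.2895*sin(l)^2 + 11.1*sin(l) + 19.7136)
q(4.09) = 3.26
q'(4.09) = -47.70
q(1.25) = 0.53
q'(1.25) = 0.21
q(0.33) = 0.17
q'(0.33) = 0.44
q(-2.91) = -0.09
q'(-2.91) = -0.57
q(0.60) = 0.29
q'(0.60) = 0.47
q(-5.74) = 0.26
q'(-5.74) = 0.47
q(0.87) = 0.41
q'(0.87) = 0.42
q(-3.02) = -0.03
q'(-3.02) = -0.48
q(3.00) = 0.08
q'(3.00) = -0.43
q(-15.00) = -0.93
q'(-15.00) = -6.30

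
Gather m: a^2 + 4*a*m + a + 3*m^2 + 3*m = a^2 + a + 3*m^2 + m*(4*a + 3)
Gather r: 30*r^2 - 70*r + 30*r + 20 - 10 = 30*r^2 - 40*r + 10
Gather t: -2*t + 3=3 - 2*t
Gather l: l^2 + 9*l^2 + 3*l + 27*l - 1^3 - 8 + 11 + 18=10*l^2 + 30*l + 20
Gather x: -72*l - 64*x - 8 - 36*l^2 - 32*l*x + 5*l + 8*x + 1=-36*l^2 - 67*l + x*(-32*l - 56) - 7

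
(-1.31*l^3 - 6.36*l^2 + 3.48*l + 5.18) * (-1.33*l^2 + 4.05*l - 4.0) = 1.7423*l^5 + 3.1533*l^4 - 25.1464*l^3 + 32.6446*l^2 + 7.059*l - 20.72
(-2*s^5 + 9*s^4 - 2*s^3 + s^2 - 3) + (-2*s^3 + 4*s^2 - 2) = -2*s^5 + 9*s^4 - 4*s^3 + 5*s^2 - 5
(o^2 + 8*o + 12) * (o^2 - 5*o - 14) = o^4 + 3*o^3 - 42*o^2 - 172*o - 168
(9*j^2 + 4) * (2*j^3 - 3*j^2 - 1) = 18*j^5 - 27*j^4 + 8*j^3 - 21*j^2 - 4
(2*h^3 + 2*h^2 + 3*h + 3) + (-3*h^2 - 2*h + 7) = 2*h^3 - h^2 + h + 10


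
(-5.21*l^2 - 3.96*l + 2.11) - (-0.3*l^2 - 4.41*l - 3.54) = -4.91*l^2 + 0.45*l + 5.65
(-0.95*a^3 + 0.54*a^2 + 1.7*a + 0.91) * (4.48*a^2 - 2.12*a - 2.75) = -4.256*a^5 + 4.4332*a^4 + 9.0837*a^3 - 1.0122*a^2 - 6.6042*a - 2.5025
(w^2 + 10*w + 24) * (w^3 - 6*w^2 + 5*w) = w^5 + 4*w^4 - 31*w^3 - 94*w^2 + 120*w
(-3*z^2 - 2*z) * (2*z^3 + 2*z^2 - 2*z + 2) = -6*z^5 - 10*z^4 + 2*z^3 - 2*z^2 - 4*z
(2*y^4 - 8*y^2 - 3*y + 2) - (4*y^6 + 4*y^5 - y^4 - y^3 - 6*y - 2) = -4*y^6 - 4*y^5 + 3*y^4 + y^3 - 8*y^2 + 3*y + 4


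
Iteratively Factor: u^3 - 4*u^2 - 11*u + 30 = (u + 3)*(u^2 - 7*u + 10) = (u - 5)*(u + 3)*(u - 2)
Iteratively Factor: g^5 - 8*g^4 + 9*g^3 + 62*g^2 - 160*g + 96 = (g - 1)*(g^4 - 7*g^3 + 2*g^2 + 64*g - 96) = (g - 4)*(g - 1)*(g^3 - 3*g^2 - 10*g + 24) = (g - 4)*(g - 1)*(g + 3)*(g^2 - 6*g + 8) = (g - 4)^2*(g - 1)*(g + 3)*(g - 2)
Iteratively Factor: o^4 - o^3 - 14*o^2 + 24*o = (o - 3)*(o^3 + 2*o^2 - 8*o) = o*(o - 3)*(o^2 + 2*o - 8) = o*(o - 3)*(o + 4)*(o - 2)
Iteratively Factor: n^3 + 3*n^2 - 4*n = (n - 1)*(n^2 + 4*n) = (n - 1)*(n + 4)*(n)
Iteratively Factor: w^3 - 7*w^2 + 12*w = (w - 3)*(w^2 - 4*w) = (w - 4)*(w - 3)*(w)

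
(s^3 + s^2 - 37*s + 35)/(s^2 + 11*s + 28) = (s^2 - 6*s + 5)/(s + 4)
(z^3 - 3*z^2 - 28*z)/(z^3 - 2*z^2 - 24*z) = (z - 7)/(z - 6)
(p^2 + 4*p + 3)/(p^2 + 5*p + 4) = (p + 3)/(p + 4)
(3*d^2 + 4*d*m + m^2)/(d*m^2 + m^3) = (3*d + m)/m^2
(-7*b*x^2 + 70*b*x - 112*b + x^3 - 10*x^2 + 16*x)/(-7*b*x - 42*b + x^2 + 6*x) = (x^2 - 10*x + 16)/(x + 6)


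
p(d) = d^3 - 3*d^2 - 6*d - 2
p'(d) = 3*d^2 - 6*d - 6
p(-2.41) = -18.96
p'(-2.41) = 25.88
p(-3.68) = -70.38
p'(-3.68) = 56.71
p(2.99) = -20.03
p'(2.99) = 2.88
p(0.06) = -2.37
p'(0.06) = -6.35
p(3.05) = -19.83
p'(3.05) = 3.61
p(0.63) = -6.72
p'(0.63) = -8.59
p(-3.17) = -44.98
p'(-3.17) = 43.17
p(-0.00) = -2.00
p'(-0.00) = -6.00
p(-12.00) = -2090.00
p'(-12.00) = 498.00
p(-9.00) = -920.00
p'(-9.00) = 291.00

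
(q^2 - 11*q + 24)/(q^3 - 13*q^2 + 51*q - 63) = (q - 8)/(q^2 - 10*q + 21)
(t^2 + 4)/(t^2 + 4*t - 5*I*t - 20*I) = (t^2 + 4)/(t^2 + t*(4 - 5*I) - 20*I)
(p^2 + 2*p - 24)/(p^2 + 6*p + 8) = (p^2 + 2*p - 24)/(p^2 + 6*p + 8)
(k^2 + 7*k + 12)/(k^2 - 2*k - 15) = (k + 4)/(k - 5)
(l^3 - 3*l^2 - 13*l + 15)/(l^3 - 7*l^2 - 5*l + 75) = (l - 1)/(l - 5)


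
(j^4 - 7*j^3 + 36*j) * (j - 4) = j^5 - 11*j^4 + 28*j^3 + 36*j^2 - 144*j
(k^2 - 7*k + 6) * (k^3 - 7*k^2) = k^5 - 14*k^4 + 55*k^3 - 42*k^2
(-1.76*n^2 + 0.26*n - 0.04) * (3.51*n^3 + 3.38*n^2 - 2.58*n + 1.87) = -6.1776*n^5 - 5.0362*n^4 + 5.2792*n^3 - 4.0972*n^2 + 0.5894*n - 0.0748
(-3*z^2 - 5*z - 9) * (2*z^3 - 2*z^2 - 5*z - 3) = -6*z^5 - 4*z^4 + 7*z^3 + 52*z^2 + 60*z + 27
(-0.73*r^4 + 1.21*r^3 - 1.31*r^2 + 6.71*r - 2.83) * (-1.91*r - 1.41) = 1.3943*r^5 - 1.2818*r^4 + 0.796*r^3 - 10.969*r^2 - 4.0558*r + 3.9903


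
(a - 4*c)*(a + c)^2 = a^3 - 2*a^2*c - 7*a*c^2 - 4*c^3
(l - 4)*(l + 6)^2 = l^3 + 8*l^2 - 12*l - 144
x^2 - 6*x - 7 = (x - 7)*(x + 1)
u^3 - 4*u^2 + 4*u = u*(u - 2)^2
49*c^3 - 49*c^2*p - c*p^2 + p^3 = (-7*c + p)*(-c + p)*(7*c + p)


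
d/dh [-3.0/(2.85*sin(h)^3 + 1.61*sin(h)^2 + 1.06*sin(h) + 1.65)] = (25.65*sin(h)^2 + 9.66*sin(h) + 3.18)*cos(h)/(2.85*sin(h)^3 + 1.61*sin(h)^2 + 1.06*sin(h) + 1.65)^2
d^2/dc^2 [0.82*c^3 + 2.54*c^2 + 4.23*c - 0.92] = 4.92*c + 5.08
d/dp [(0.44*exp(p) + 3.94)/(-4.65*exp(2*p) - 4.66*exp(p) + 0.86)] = (2.046*exp(2*p) + 36.642*exp(p) + 18.7388)*exp(p)/(21.6225*exp(4*p) + 43.338*exp(3*p) + 13.7176*exp(2*p) - 8.0152*exp(p) + 0.7396)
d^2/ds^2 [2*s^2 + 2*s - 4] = 4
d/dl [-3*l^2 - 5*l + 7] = -6*l - 5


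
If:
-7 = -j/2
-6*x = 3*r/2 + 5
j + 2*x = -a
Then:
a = -2*x - 14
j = 14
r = -4*x - 10/3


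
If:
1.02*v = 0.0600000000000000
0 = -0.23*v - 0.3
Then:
No Solution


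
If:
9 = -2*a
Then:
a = -9/2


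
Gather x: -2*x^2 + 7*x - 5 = -2*x^2 + 7*x - 5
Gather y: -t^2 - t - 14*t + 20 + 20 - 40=-t^2 - 15*t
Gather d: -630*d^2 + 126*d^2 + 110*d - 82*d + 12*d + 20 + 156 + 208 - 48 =-504*d^2 + 40*d + 336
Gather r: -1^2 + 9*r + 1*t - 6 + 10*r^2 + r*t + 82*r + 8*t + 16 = 10*r^2 + r*(t + 91) + 9*t + 9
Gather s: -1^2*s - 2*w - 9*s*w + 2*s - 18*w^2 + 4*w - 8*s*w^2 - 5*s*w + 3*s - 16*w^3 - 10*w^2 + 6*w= s*(-8*w^2 - 14*w + 4) - 16*w^3 - 28*w^2 + 8*w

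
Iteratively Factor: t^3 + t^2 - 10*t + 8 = (t - 2)*(t^2 + 3*t - 4) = (t - 2)*(t - 1)*(t + 4)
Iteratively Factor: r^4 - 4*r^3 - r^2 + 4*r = (r - 4)*(r^3 - r) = (r - 4)*(r + 1)*(r^2 - r) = (r - 4)*(r - 1)*(r + 1)*(r)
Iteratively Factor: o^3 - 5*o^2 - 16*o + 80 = (o - 4)*(o^2 - o - 20) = (o - 4)*(o + 4)*(o - 5)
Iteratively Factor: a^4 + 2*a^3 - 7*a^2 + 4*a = (a - 1)*(a^3 + 3*a^2 - 4*a) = a*(a - 1)*(a^2 + 3*a - 4) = a*(a - 1)^2*(a + 4)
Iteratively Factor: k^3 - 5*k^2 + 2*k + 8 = (k + 1)*(k^2 - 6*k + 8) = (k - 4)*(k + 1)*(k - 2)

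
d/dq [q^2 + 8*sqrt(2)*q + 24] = 2*q + 8*sqrt(2)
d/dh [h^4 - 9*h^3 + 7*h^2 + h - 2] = 4*h^3 - 27*h^2 + 14*h + 1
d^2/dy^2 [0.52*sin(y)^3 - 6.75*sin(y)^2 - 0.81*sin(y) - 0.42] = 0.42*sin(y) + 1.17*sin(3*y) - 13.5*cos(2*y)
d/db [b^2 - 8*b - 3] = 2*b - 8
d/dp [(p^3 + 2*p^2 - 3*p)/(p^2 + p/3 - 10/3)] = 3*(3*p^4 + 2*p^3 - 19*p^2 - 40*p + 30)/(9*p^4 + 6*p^3 - 59*p^2 - 20*p + 100)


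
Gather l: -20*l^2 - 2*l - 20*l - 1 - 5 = -20*l^2 - 22*l - 6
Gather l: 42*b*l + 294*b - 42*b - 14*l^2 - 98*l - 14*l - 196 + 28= 252*b - 14*l^2 + l*(42*b - 112) - 168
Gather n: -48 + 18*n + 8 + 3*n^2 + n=3*n^2 + 19*n - 40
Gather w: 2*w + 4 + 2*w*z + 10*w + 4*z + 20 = w*(2*z + 12) + 4*z + 24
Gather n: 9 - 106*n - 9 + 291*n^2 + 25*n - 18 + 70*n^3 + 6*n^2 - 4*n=70*n^3 + 297*n^2 - 85*n - 18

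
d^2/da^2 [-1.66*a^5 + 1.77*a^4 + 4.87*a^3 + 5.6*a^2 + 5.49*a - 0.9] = -33.2*a^3 + 21.24*a^2 + 29.22*a + 11.2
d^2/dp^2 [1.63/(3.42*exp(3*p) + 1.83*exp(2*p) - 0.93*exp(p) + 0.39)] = ((-50.1714*exp(2*p) - 11.9316*exp(p) + 1.5159)*(3.42*exp(3*p) + 1.83*exp(2*p) - 0.93*exp(p) + 0.39) + 1.63*(10.26*exp(2*p) + 3.66*exp(p) - 0.93)*(20.52*exp(2*p) + 7.32*exp(p) - 1.86)*exp(p))*exp(p)/(3.42*exp(3*p) + 1.83*exp(2*p) - 0.93*exp(p) + 0.39)^3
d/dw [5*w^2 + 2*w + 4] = 10*w + 2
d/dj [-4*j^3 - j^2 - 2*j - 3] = -12*j^2 - 2*j - 2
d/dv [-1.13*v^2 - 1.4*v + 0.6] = -2.26*v - 1.4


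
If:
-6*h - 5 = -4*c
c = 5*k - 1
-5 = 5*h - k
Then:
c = -19/94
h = -91/94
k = 15/94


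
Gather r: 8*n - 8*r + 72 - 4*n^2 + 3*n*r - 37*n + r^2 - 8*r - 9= -4*n^2 - 29*n + r^2 + r*(3*n - 16) + 63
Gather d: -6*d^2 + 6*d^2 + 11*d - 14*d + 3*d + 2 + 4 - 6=0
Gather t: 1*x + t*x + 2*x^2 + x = t*x + 2*x^2 + 2*x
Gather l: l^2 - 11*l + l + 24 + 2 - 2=l^2 - 10*l + 24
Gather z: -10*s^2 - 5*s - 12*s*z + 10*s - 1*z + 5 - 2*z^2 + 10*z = -10*s^2 + 5*s - 2*z^2 + z*(9 - 12*s) + 5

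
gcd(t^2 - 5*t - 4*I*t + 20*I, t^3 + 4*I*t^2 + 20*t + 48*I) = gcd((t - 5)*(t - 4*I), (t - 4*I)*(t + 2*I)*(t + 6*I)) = t - 4*I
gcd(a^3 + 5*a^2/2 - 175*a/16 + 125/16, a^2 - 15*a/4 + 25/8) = a - 5/4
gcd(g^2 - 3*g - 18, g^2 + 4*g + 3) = g + 3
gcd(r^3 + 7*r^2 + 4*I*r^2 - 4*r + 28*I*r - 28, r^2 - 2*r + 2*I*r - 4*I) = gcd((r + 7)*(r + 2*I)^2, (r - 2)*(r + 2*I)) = r + 2*I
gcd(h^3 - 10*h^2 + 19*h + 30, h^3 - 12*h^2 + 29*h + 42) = h^2 - 5*h - 6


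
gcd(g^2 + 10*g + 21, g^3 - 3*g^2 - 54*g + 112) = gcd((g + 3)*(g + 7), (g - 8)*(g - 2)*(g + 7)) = g + 7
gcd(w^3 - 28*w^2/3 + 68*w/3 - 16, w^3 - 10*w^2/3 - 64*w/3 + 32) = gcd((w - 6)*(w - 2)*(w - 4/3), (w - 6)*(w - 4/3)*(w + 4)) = w^2 - 22*w/3 + 8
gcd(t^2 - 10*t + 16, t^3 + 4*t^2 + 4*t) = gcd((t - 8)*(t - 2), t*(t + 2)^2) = 1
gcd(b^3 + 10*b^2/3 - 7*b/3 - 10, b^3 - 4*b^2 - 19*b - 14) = b + 2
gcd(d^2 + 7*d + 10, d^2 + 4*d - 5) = d + 5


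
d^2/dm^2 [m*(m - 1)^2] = 6*m - 4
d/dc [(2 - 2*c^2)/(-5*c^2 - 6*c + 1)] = 4*(3*c^2 + 4*c + 3)/(25*c^4 + 60*c^3 + 26*c^2 - 12*c + 1)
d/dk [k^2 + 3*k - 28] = 2*k + 3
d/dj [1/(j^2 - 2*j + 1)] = 2*(1 - j)/(j^2 - 2*j + 1)^2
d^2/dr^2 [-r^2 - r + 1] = -2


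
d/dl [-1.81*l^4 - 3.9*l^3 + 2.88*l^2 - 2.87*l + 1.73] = -7.24*l^3 - 11.7*l^2 + 5.76*l - 2.87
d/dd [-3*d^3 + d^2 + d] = -9*d^2 + 2*d + 1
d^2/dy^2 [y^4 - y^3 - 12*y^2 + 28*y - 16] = 12*y^2 - 6*y - 24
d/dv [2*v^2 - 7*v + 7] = 4*v - 7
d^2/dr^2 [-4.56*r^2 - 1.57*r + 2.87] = -9.12000000000000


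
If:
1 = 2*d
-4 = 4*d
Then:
No Solution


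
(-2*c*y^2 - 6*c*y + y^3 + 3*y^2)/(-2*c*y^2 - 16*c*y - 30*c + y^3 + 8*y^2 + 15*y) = y/(y + 5)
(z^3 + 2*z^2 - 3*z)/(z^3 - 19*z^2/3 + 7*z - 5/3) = 3*z*(z + 3)/(3*z^2 - 16*z + 5)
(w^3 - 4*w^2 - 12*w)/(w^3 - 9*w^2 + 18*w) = (w + 2)/(w - 3)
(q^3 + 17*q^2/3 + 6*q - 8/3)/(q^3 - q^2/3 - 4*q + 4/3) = (q + 4)/(q - 2)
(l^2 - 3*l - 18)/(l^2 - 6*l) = (l + 3)/l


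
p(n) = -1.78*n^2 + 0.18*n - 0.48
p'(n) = 0.18 - 3.56*n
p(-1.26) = -3.53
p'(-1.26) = 4.67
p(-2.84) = -15.35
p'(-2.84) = 10.29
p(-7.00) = -88.96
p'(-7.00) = 25.10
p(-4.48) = -37.01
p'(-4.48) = 16.13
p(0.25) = -0.55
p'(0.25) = -0.71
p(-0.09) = -0.51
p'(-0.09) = 0.50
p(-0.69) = -1.45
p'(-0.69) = 2.64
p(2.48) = -10.98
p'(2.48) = -8.65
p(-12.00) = -258.96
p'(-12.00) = 42.90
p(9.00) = -143.04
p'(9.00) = -31.86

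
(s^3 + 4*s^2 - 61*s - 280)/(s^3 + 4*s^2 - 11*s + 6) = (s^3 + 4*s^2 - 61*s - 280)/(s^3 + 4*s^2 - 11*s + 6)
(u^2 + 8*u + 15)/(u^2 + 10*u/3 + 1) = 3*(u + 5)/(3*u + 1)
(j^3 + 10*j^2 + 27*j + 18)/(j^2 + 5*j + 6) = (j^2 + 7*j + 6)/(j + 2)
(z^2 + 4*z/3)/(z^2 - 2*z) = (z + 4/3)/(z - 2)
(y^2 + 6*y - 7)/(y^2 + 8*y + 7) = (y - 1)/(y + 1)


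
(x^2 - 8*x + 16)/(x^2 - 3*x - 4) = (x - 4)/(x + 1)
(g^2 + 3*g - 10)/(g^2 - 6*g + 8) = (g + 5)/(g - 4)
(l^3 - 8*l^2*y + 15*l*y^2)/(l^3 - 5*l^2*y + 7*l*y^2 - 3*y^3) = l*(l - 5*y)/(l^2 - 2*l*y + y^2)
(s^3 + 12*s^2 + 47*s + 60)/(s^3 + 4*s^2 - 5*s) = (s^2 + 7*s + 12)/(s*(s - 1))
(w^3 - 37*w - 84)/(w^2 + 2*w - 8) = (w^2 - 4*w - 21)/(w - 2)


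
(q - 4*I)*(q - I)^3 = q^4 - 7*I*q^3 - 15*q^2 + 13*I*q + 4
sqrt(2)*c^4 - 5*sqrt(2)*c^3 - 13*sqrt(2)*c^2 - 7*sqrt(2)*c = c*(c - 7)*(c + 1)*(sqrt(2)*c + sqrt(2))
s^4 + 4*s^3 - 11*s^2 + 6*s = s*(s - 1)^2*(s + 6)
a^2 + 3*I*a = a*(a + 3*I)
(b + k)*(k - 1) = b*k - b + k^2 - k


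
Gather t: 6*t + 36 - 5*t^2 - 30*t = -5*t^2 - 24*t + 36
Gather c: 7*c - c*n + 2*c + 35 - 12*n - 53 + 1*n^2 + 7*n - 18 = c*(9 - n) + n^2 - 5*n - 36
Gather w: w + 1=w + 1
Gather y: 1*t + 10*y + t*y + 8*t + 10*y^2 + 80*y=9*t + 10*y^2 + y*(t + 90)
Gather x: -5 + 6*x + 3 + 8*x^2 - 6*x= 8*x^2 - 2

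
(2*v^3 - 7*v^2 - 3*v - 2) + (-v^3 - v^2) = v^3 - 8*v^2 - 3*v - 2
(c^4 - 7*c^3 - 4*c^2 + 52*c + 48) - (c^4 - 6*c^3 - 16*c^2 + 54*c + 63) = -c^3 + 12*c^2 - 2*c - 15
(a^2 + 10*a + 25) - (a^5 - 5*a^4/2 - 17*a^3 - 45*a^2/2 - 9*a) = -a^5 + 5*a^4/2 + 17*a^3 + 47*a^2/2 + 19*a + 25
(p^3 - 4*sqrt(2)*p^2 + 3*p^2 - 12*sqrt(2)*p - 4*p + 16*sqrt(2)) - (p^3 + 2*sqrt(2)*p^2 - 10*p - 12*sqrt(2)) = -6*sqrt(2)*p^2 + 3*p^2 - 12*sqrt(2)*p + 6*p + 28*sqrt(2)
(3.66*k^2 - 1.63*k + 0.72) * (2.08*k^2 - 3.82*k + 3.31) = 7.6128*k^4 - 17.3716*k^3 + 19.8388*k^2 - 8.1457*k + 2.3832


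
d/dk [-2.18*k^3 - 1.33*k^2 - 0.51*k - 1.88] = -6.54*k^2 - 2.66*k - 0.51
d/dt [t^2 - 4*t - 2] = 2*t - 4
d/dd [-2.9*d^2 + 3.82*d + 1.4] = 3.82 - 5.8*d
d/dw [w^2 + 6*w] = 2*w + 6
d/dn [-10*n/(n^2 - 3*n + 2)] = 10*(n^2 - 2)/(n^4 - 6*n^3 + 13*n^2 - 12*n + 4)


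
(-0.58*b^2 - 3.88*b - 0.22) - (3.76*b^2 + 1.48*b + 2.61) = -4.34*b^2 - 5.36*b - 2.83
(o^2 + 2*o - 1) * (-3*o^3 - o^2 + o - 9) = -3*o^5 - 7*o^4 + 2*o^3 - 6*o^2 - 19*o + 9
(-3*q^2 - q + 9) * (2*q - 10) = -6*q^3 + 28*q^2 + 28*q - 90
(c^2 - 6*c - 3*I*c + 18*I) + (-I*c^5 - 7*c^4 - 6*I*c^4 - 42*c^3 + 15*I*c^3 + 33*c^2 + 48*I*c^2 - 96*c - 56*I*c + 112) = -I*c^5 - 7*c^4 - 6*I*c^4 - 42*c^3 + 15*I*c^3 + 34*c^2 + 48*I*c^2 - 102*c - 59*I*c + 112 + 18*I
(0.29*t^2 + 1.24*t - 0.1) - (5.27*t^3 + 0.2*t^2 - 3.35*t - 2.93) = -5.27*t^3 + 0.09*t^2 + 4.59*t + 2.83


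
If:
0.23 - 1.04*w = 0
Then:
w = 0.22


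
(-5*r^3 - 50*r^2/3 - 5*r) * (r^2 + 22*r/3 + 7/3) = -5*r^5 - 160*r^4/3 - 1250*r^3/9 - 680*r^2/9 - 35*r/3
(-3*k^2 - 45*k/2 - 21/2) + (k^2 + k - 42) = -2*k^2 - 43*k/2 - 105/2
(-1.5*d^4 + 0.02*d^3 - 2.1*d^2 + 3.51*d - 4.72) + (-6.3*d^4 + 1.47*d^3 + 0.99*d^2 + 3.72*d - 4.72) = -7.8*d^4 + 1.49*d^3 - 1.11*d^2 + 7.23*d - 9.44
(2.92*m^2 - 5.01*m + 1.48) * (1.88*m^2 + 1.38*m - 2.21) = 5.4896*m^4 - 5.3892*m^3 - 10.5846*m^2 + 13.1145*m - 3.2708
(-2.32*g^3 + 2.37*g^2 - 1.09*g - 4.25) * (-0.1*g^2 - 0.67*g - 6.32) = 0.232*g^5 + 1.3174*g^4 + 13.1835*g^3 - 13.8231*g^2 + 9.7363*g + 26.86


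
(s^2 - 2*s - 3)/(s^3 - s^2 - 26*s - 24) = (s - 3)/(s^2 - 2*s - 24)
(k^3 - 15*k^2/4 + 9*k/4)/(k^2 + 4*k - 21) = k*(4*k - 3)/(4*(k + 7))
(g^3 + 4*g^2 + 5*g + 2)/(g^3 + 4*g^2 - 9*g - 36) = (g^3 + 4*g^2 + 5*g + 2)/(g^3 + 4*g^2 - 9*g - 36)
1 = 1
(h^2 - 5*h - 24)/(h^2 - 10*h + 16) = (h + 3)/(h - 2)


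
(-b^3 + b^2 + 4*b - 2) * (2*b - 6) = -2*b^4 + 8*b^3 + 2*b^2 - 28*b + 12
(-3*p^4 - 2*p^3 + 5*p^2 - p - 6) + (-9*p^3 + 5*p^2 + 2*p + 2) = -3*p^4 - 11*p^3 + 10*p^2 + p - 4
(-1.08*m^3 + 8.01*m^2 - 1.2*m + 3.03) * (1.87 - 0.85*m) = 0.918*m^4 - 8.8281*m^3 + 15.9987*m^2 - 4.8195*m + 5.6661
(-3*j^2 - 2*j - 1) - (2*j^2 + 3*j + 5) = -5*j^2 - 5*j - 6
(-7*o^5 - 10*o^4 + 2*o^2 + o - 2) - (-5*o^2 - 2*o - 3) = -7*o^5 - 10*o^4 + 7*o^2 + 3*o + 1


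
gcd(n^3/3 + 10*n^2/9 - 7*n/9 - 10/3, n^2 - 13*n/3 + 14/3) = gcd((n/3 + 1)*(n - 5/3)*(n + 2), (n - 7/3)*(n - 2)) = 1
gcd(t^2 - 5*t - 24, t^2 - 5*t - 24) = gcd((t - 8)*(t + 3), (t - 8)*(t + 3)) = t^2 - 5*t - 24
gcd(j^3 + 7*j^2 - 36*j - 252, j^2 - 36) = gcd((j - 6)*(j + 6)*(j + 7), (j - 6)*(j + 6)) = j^2 - 36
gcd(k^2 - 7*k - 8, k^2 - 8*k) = k - 8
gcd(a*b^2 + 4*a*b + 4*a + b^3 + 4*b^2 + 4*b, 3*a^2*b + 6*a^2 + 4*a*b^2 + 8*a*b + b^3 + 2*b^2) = a*b + 2*a + b^2 + 2*b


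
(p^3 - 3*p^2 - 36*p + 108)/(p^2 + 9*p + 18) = (p^2 - 9*p + 18)/(p + 3)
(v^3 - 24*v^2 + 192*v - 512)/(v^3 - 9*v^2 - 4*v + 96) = (v^2 - 16*v + 64)/(v^2 - v - 12)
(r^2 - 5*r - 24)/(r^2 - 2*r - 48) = (r + 3)/(r + 6)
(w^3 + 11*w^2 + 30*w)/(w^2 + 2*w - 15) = w*(w + 6)/(w - 3)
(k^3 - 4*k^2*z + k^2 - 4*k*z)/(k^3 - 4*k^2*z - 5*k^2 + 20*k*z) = (k + 1)/(k - 5)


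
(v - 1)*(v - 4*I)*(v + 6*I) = v^3 - v^2 + 2*I*v^2 + 24*v - 2*I*v - 24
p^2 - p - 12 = (p - 4)*(p + 3)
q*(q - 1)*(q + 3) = q^3 + 2*q^2 - 3*q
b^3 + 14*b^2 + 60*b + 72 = (b + 2)*(b + 6)^2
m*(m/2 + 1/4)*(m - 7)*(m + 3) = m^4/2 - 7*m^3/4 - 23*m^2/2 - 21*m/4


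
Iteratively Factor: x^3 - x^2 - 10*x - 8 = (x + 1)*(x^2 - 2*x - 8) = (x + 1)*(x + 2)*(x - 4)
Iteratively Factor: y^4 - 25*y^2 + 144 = (y + 4)*(y^3 - 4*y^2 - 9*y + 36) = (y - 4)*(y + 4)*(y^2 - 9) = (y - 4)*(y - 3)*(y + 4)*(y + 3)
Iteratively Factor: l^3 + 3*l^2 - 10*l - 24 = (l + 2)*(l^2 + l - 12) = (l - 3)*(l + 2)*(l + 4)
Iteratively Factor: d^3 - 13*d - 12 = (d + 3)*(d^2 - 3*d - 4) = (d - 4)*(d + 3)*(d + 1)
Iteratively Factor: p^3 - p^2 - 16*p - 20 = (p + 2)*(p^2 - 3*p - 10) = (p + 2)^2*(p - 5)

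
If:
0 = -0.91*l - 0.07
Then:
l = -0.08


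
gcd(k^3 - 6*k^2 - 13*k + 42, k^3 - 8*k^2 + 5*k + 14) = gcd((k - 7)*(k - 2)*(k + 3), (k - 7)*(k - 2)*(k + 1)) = k^2 - 9*k + 14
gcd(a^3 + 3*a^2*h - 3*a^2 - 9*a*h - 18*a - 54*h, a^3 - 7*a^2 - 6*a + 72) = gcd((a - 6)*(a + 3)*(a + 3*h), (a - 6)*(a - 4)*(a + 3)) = a^2 - 3*a - 18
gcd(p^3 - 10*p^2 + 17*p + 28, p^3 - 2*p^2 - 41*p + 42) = p - 7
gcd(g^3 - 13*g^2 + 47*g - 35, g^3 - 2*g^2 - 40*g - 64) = 1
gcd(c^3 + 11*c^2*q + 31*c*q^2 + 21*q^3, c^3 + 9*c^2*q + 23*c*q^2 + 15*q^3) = c^2 + 4*c*q + 3*q^2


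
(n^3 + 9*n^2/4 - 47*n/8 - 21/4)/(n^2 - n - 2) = (8*n^2 + 34*n + 21)/(8*(n + 1))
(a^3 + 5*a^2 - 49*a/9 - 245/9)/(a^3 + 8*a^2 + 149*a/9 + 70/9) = (3*a - 7)/(3*a + 2)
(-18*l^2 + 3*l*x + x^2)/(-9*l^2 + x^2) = (6*l + x)/(3*l + x)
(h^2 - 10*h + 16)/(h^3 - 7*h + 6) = (h - 8)/(h^2 + 2*h - 3)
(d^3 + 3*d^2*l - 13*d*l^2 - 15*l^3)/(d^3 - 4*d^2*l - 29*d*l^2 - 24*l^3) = (d^2 + 2*d*l - 15*l^2)/(d^2 - 5*d*l - 24*l^2)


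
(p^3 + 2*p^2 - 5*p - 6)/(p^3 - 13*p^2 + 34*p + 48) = (p^2 + p - 6)/(p^2 - 14*p + 48)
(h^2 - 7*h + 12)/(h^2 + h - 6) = (h^2 - 7*h + 12)/(h^2 + h - 6)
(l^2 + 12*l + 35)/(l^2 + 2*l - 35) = (l + 5)/(l - 5)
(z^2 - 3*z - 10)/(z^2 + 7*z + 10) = (z - 5)/(z + 5)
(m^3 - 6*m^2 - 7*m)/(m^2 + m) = m - 7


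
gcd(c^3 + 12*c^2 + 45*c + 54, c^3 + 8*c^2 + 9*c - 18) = c^2 + 9*c + 18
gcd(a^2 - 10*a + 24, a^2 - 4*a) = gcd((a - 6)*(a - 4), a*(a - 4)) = a - 4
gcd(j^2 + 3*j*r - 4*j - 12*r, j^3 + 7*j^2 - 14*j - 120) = j - 4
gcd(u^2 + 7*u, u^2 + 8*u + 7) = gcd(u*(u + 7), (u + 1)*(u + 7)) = u + 7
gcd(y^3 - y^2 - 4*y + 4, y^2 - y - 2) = y - 2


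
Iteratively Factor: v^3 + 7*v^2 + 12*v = (v)*(v^2 + 7*v + 12) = v*(v + 3)*(v + 4)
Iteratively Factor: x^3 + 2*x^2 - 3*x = (x - 1)*(x^2 + 3*x) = x*(x - 1)*(x + 3)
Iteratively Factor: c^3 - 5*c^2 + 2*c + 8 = (c - 2)*(c^2 - 3*c - 4) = (c - 2)*(c + 1)*(c - 4)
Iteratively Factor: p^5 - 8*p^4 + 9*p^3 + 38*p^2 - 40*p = (p - 1)*(p^4 - 7*p^3 + 2*p^2 + 40*p) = p*(p - 1)*(p^3 - 7*p^2 + 2*p + 40) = p*(p - 5)*(p - 1)*(p^2 - 2*p - 8) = p*(p - 5)*(p - 4)*(p - 1)*(p + 2)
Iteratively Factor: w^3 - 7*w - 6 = (w + 1)*(w^2 - w - 6) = (w - 3)*(w + 1)*(w + 2)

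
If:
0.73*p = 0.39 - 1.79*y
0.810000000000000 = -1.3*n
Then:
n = -0.62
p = 0.534246575342466 - 2.45205479452055*y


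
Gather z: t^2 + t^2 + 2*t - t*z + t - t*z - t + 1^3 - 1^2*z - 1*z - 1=2*t^2 + 2*t + z*(-2*t - 2)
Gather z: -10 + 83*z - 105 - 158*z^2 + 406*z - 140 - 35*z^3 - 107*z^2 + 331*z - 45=-35*z^3 - 265*z^2 + 820*z - 300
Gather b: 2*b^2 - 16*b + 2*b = 2*b^2 - 14*b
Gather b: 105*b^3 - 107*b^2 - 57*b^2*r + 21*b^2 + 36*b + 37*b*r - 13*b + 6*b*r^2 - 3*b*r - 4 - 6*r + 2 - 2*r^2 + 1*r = 105*b^3 + b^2*(-57*r - 86) + b*(6*r^2 + 34*r + 23) - 2*r^2 - 5*r - 2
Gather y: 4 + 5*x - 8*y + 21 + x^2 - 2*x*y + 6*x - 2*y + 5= x^2 + 11*x + y*(-2*x - 10) + 30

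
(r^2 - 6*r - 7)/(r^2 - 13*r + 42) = (r + 1)/(r - 6)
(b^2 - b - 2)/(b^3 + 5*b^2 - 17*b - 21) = (b - 2)/(b^2 + 4*b - 21)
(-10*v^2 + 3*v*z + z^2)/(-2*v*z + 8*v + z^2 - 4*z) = (5*v + z)/(z - 4)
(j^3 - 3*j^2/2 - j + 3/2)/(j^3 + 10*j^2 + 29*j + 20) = (2*j^2 - 5*j + 3)/(2*(j^2 + 9*j + 20))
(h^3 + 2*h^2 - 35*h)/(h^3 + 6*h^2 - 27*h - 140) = h/(h + 4)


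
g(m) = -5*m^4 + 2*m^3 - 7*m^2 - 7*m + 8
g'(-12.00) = 35585.00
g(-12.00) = -108052.00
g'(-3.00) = 629.00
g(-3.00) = -493.00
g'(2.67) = -382.29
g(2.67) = -276.63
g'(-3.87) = 1296.25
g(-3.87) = -1307.21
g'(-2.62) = 430.56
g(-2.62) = -293.28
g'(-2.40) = 337.64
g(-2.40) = -209.06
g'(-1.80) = 154.28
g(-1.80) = -66.23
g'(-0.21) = -3.61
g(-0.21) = 9.13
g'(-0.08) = -5.83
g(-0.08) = 8.51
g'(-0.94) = 28.07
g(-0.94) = 2.83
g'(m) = -20*m^3 + 6*m^2 - 14*m - 7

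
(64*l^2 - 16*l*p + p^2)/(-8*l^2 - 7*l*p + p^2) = (-8*l + p)/(l + p)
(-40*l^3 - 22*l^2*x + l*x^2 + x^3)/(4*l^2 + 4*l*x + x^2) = (-20*l^2 - l*x + x^2)/(2*l + x)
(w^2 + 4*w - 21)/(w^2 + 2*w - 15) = (w + 7)/(w + 5)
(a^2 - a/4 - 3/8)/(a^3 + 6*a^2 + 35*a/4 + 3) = (4*a - 3)/(2*(2*a^2 + 11*a + 12))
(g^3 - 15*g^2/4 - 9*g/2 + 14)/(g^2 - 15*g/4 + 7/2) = (g^2 - 2*g - 8)/(g - 2)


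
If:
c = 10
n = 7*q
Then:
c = 10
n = 7*q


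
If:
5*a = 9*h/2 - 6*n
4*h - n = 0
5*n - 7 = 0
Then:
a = -273/200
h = 7/20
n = 7/5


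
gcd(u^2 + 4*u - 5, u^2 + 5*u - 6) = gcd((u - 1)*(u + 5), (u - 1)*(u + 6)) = u - 1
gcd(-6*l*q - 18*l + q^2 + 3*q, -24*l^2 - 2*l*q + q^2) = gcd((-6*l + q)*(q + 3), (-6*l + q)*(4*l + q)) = -6*l + q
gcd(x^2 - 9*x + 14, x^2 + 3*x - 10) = x - 2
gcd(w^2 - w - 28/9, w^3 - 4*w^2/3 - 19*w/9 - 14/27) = w - 7/3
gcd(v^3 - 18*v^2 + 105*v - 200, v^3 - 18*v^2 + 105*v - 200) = v^3 - 18*v^2 + 105*v - 200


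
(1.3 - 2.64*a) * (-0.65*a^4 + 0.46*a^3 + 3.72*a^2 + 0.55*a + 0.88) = 1.716*a^5 - 2.0594*a^4 - 9.2228*a^3 + 3.384*a^2 - 1.6082*a + 1.144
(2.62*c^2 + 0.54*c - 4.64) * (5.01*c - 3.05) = 13.1262*c^3 - 5.2856*c^2 - 24.8934*c + 14.152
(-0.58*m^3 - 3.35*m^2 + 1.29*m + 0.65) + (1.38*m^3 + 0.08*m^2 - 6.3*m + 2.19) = 0.8*m^3 - 3.27*m^2 - 5.01*m + 2.84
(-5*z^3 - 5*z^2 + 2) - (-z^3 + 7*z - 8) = -4*z^3 - 5*z^2 - 7*z + 10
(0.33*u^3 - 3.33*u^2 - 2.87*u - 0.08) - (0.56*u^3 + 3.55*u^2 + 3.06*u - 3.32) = -0.23*u^3 - 6.88*u^2 - 5.93*u + 3.24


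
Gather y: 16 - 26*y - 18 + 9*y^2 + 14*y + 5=9*y^2 - 12*y + 3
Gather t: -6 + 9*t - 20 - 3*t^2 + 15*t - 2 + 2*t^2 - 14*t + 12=-t^2 + 10*t - 16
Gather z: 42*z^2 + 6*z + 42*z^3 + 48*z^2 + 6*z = 42*z^3 + 90*z^2 + 12*z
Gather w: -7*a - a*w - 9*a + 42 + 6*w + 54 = -16*a + w*(6 - a) + 96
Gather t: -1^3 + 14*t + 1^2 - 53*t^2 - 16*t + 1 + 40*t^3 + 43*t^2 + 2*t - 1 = 40*t^3 - 10*t^2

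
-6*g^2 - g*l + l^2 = (-3*g + l)*(2*g + l)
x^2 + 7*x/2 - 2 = (x - 1/2)*(x + 4)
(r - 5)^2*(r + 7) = r^3 - 3*r^2 - 45*r + 175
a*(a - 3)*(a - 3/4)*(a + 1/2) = a^4 - 13*a^3/4 + 3*a^2/8 + 9*a/8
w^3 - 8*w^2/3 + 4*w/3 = w*(w - 2)*(w - 2/3)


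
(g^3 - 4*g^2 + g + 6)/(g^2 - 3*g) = g - 1 - 2/g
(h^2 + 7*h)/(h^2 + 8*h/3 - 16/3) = 3*h*(h + 7)/(3*h^2 + 8*h - 16)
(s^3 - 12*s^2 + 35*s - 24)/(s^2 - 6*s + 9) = (s^2 - 9*s + 8)/(s - 3)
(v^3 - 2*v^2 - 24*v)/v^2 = v - 2 - 24/v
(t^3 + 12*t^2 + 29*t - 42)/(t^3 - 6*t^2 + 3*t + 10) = (t^3 + 12*t^2 + 29*t - 42)/(t^3 - 6*t^2 + 3*t + 10)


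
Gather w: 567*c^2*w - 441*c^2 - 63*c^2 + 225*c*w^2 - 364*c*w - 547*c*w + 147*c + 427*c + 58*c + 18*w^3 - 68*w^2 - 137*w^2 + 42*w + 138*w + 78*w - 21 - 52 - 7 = -504*c^2 + 632*c + 18*w^3 + w^2*(225*c - 205) + w*(567*c^2 - 911*c + 258) - 80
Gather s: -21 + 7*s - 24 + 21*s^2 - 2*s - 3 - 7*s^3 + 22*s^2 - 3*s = -7*s^3 + 43*s^2 + 2*s - 48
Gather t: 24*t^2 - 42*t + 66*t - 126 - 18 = 24*t^2 + 24*t - 144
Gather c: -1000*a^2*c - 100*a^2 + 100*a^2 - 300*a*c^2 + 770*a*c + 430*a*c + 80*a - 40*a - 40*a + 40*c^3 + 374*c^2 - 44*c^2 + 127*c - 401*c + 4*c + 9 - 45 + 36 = 40*c^3 + c^2*(330 - 300*a) + c*(-1000*a^2 + 1200*a - 270)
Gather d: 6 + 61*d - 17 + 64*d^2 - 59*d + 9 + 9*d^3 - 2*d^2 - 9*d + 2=9*d^3 + 62*d^2 - 7*d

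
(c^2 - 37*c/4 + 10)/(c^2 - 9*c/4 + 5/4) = (c - 8)/(c - 1)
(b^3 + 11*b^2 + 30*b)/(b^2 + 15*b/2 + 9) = 2*b*(b + 5)/(2*b + 3)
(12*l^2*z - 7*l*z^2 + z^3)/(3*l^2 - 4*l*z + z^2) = z*(-4*l + z)/(-l + z)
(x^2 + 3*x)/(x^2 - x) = (x + 3)/(x - 1)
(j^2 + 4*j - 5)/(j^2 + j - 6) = (j^2 + 4*j - 5)/(j^2 + j - 6)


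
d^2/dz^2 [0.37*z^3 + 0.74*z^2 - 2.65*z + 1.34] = 2.22*z + 1.48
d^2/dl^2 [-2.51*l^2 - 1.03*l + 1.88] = -5.02000000000000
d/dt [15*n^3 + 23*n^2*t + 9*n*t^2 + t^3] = 23*n^2 + 18*n*t + 3*t^2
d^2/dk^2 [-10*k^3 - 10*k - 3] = -60*k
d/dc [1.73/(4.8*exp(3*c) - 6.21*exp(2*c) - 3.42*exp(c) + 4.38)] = (-24.912*exp(2*c) + 21.4866*exp(c) + 5.9166)*exp(c)/(4.8*exp(3*c) - 6.21*exp(2*c) - 3.42*exp(c) + 4.38)^2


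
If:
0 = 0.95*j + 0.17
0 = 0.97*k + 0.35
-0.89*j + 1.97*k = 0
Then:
No Solution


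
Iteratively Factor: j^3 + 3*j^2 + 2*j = (j)*(j^2 + 3*j + 2) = j*(j + 1)*(j + 2)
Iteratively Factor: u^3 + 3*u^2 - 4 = (u - 1)*(u^2 + 4*u + 4) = (u - 1)*(u + 2)*(u + 2)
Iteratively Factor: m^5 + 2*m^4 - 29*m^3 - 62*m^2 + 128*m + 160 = (m + 1)*(m^4 + m^3 - 30*m^2 - 32*m + 160) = (m + 1)*(m + 4)*(m^3 - 3*m^2 - 18*m + 40) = (m + 1)*(m + 4)^2*(m^2 - 7*m + 10) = (m - 5)*(m + 1)*(m + 4)^2*(m - 2)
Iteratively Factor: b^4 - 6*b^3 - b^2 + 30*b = (b + 2)*(b^3 - 8*b^2 + 15*b) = b*(b + 2)*(b^2 - 8*b + 15) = b*(b - 5)*(b + 2)*(b - 3)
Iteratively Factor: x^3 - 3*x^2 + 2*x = (x - 1)*(x^2 - 2*x) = (x - 2)*(x - 1)*(x)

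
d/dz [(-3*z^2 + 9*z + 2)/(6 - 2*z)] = (3*z^2 - 18*z + 29)/(2*(z^2 - 6*z + 9))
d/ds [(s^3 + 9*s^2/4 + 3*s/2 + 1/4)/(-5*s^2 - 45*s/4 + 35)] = (-16*s^4 - 72*s^3 + 279*s^2 + 512*s + 177)/(5*(16*s^4 + 72*s^3 - 143*s^2 - 504*s + 784))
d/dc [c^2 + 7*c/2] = 2*c + 7/2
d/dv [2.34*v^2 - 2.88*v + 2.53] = 4.68*v - 2.88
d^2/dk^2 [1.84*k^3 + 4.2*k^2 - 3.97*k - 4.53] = 11.04*k + 8.4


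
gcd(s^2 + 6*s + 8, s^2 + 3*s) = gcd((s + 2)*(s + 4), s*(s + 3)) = 1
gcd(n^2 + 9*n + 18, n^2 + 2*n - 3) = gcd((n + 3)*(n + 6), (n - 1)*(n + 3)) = n + 3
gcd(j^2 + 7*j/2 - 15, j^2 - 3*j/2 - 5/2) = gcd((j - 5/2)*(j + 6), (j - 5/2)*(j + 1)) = j - 5/2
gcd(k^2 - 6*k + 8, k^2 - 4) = k - 2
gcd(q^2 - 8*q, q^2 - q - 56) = q - 8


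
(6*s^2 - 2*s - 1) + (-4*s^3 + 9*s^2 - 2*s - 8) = -4*s^3 + 15*s^2 - 4*s - 9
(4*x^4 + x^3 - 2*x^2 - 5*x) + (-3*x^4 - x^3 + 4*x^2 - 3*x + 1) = x^4 + 2*x^2 - 8*x + 1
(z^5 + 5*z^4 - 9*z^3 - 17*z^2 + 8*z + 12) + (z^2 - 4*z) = z^5 + 5*z^4 - 9*z^3 - 16*z^2 + 4*z + 12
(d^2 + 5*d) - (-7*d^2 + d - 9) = 8*d^2 + 4*d + 9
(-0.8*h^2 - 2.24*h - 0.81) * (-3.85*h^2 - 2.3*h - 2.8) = 3.08*h^4 + 10.464*h^3 + 10.5105*h^2 + 8.135*h + 2.268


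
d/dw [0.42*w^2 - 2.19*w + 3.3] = 0.84*w - 2.19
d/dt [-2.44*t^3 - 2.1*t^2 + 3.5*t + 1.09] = -7.32*t^2 - 4.2*t + 3.5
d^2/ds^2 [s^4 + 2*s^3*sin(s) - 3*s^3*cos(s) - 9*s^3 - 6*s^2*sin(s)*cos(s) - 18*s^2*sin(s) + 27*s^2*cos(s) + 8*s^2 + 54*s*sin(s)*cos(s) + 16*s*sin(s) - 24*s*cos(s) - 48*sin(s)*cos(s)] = -2*s^3*sin(s) + 3*s^3*cos(s) + 36*s^2*sin(s) + 12*s^2*sin(2*s) - 15*s^2*cos(s) + 12*s^2 - 112*s*sin(s) - 108*s*sin(2*s) - 66*s*cos(s) - 24*s*cos(2*s) - 54*s + 12*sin(s) + 90*sin(2*s) + 86*cos(s) + 108*cos(2*s) + 16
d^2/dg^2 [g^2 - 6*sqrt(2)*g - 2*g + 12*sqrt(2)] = 2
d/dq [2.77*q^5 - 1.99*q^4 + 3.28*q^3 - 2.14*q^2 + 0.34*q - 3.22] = 13.85*q^4 - 7.96*q^3 + 9.84*q^2 - 4.28*q + 0.34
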